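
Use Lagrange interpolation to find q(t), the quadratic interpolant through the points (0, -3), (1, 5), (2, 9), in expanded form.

q(t) = -2t^2 + 10t - 3

L_0(t) = (t - 1)(t - 2) / [2] = (1/2)t^2 - (3/2)t + 1
L_1(t) = t(t - 2) / [-1] = -t^2 + 2t
L_2(t) = t(t - 1) / [2] = (1/2)t^2 - (1/2)t
q(t) = (-3)·L_0 + 5·L_1 + 9·L_2
  (-3)·L_0(t) = -(3/2)t^2 + (9/2)t - 3
  5·L_1(t) = -5t^2 + 10t
  9·L_2(t) = (9/2)t^2 - (9/2)t
Adding term by term: -2t^2 + 10t - 3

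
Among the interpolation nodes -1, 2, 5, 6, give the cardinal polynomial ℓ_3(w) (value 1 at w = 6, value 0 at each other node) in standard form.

ℓ_3(w) = (1/28)w^3 - (3/14)w^2 + (3/28)w + 5/14

ℓ_3(w) = (w + 1)(w - 2)(w - 5) / [(7)·(4)·(1)]
       = (w^3 - 6w^2 + 3w + 10) / (28)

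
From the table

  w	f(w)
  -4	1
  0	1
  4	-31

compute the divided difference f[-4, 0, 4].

-1

f[-4,0] = (1 - 1) / (0 - (-4)) = 0
f[0,4] = (-31 - 1) / (4 - 0) = -8
f[-4,0,4] = (-8 - 0) / (4 - (-4)) = -1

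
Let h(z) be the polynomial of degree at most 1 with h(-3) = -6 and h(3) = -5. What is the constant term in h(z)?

-11/2

Build the Lagrange basis polynomials:
L_0(z) = (z - 3) / [-6] = -(1/6)z + 1/2
L_1(z) = (z + 3) / [6] = (1/6)z + 1/2
h(z) = (-6)·L_0 + (-5)·L_1
Only the constant term is needed; take it from each L_i and combine:
(-6)·(1/2) + (-5)·(1/2) = -11/2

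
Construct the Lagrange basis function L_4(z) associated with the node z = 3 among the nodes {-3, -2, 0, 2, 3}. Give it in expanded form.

L_4(z) = (1/90)z^4 + (1/30)z^3 - (2/45)z^2 - (2/15)z

L_4(z) = (z + 3)(z + 2)z(z - 2) / [(6)·(5)·(3)·(1)]
       = (z^4 + 3z^3 - 4z^2 - 12z) / (90)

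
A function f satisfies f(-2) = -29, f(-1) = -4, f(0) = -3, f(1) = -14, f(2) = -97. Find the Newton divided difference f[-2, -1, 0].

f[-2,-1] = (-4 - (-29)) / (-1 - (-2)) = 25
f[-1,0] = (-3 - (-4)) / (0 - (-1)) = 1
f[-2,-1,0] = (1 - 25) / (0 - (-2)) = -12

-12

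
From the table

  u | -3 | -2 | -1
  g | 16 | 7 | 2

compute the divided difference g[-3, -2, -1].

g[-3,-2] = (7 - 16) / (-2 - (-3)) = -9
g[-2,-1] = (2 - 7) / (-1 - (-2)) = -5
g[-3,-2,-1] = (-5 - (-9)) / (-1 - (-3)) = 2

2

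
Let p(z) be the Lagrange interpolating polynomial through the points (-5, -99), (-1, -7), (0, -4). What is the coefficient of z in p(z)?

L_0(z) = (z + 1)z / [20] = (1/20)z^2 + (1/20)z
L_1(z) = (z + 5)z / [-4] = -(1/4)z^2 - (5/4)z
L_2(z) = (z + 5)(z + 1) / [5] = (1/5)z^2 + (6/5)z + 1
p(z) = (-99)·L_0 + (-7)·L_1 + (-4)·L_2
Only the coefficient of z is needed; take it from each L_i and combine:
(-99)·(1/20) + (-7)·(-5/4) + (-4)·(6/5) = -1

-1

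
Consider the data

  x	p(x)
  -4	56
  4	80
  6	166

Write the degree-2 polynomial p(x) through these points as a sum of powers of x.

L_0(x) = (x - 4)(x - 6) / [80] = (1/80)x^2 - (1/8)x + 3/10
L_1(x) = (x + 4)(x - 6) / [-16] = -(1/16)x^2 + (1/8)x + 3/2
L_2(x) = (x + 4)(x - 4) / [20] = (1/20)x^2 - 4/5
p(x) = 56·L_0 + 80·L_1 + 166·L_2
  56·L_0(x) = (7/10)x^2 - 7x + 84/5
  80·L_1(x) = -5x^2 + 10x + 120
  166·L_2(x) = (83/10)x^2 - 664/5
Adding term by term: 4x^2 + 3x + 4

p(x) = 4x^2 + 3x + 4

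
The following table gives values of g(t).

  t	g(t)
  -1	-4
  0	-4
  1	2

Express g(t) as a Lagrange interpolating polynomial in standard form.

g(t) = 3t^2 + 3t - 4

Build the Lagrange basis polynomials:
L_0(t) = t(t - 1) / [2] = (1/2)t^2 - (1/2)t
L_1(t) = (t + 1)(t - 1) / [-1] = -t^2 + 1
L_2(t) = (t + 1)t / [2] = (1/2)t^2 + (1/2)t
g(t) = (-4)·L_0 + (-4)·L_1 + 2·L_2
  (-4)·L_0(t) = -2t^2 + 2t
  (-4)·L_1(t) = 4t^2 - 4
  2·L_2(t) = t^2 + t
Adding term by term: 3t^2 + 3t - 4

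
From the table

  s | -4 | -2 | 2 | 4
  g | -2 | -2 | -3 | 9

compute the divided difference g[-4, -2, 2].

-1/24

g[-4,-2] = (-2 - (-2)) / (-2 - (-4)) = 0
g[-2,2] = (-3 - (-2)) / (2 - (-2)) = -1/4
g[-4,-2,2] = (-1/4 - 0) / (2 - (-4)) = -1/24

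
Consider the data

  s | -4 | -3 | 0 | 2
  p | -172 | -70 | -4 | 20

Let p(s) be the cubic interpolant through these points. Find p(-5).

-344

L_0(-5) = (-2)·(-5)·(-7)/[(-1)·(-4)·(-6)] = 35/12
L_1(-5) = (-1)·(-5)·(-7)/[(1)·(-3)·(-5)] = -7/3
L_2(-5) = (-1)·(-2)·(-7)/[(4)·(3)·(-2)] = 7/12
L_3(-5) = (-1)·(-2)·(-5)/[(6)·(5)·(2)] = -1/6
Sum: (-172)·(35/12) + (-70)·(-7/3) + (-4)·(7/12) + 20·(-1/6) = -344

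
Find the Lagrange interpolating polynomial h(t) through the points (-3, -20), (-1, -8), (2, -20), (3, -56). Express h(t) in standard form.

L_0(t) = (t + 1)(t - 2)(t - 3) / [-60] = -(1/60)t^3 + (1/15)t^2 - (1/60)t - 1/10
L_1(t) = (t + 3)(t - 2)(t - 3) / [24] = (1/24)t^3 - (1/12)t^2 - (3/8)t + 3/4
L_2(t) = (t + 3)(t + 1)(t - 3) / [-15] = -(1/15)t^3 - (1/15)t^2 + (3/5)t + 3/5
L_3(t) = (t + 3)(t + 1)(t - 2) / [24] = (1/24)t^3 + (1/12)t^2 - (5/24)t - 1/4
h(t) = (-20)·L_0 + (-8)·L_1 + (-20)·L_2 + (-56)·L_3
  (-20)·L_0(t) = (1/3)t^3 - (4/3)t^2 + (1/3)t + 2
  (-8)·L_1(t) = -(1/3)t^3 + (2/3)t^2 + 3t - 6
  (-20)·L_2(t) = (4/3)t^3 + (4/3)t^2 - 12t - 12
  (-56)·L_3(t) = -(7/3)t^3 - (14/3)t^2 + (35/3)t + 14
Adding term by term: -t^3 - 4t^2 + 3t - 2

h(t) = -t^3 - 4t^2 + 3t - 2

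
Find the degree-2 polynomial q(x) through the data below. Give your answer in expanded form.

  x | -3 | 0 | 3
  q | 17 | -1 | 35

q(x) = 3x^2 + 3x - 1

Build the Lagrange basis polynomials:
L_0(x) = x(x - 3) / [18] = (1/18)x^2 - (1/6)x
L_1(x) = (x + 3)(x - 3) / [-9] = -(1/9)x^2 + 1
L_2(x) = (x + 3)x / [18] = (1/18)x^2 + (1/6)x
q(x) = 17·L_0 + (-1)·L_1 + 35·L_2
  17·L_0(x) = (17/18)x^2 - (17/6)x
  (-1)·L_1(x) = (1/9)x^2 - 1
  35·L_2(x) = (35/18)x^2 + (35/6)x
Adding term by term: 3x^2 + 3x - 1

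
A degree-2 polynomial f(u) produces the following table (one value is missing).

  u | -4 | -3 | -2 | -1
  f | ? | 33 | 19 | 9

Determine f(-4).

51

The 3 known values determine f uniquely (degree ≤ 2).
Evaluate each Lagrange basis at u = -4:
L_0(-4) = (-2)·(-3)/[(-1)·(-2)] = 3
L_1(-4) = (-1)·(-3)/[(1)·(-1)] = -3
L_2(-4) = (-1)·(-2)/[(2)·(1)] = 1
Sum: 33·(3) + 19·(-3) + 9·(1) = 51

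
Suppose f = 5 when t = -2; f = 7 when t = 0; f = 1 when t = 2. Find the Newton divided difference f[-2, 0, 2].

f[-2,0] = (7 - 5) / (0 - (-2)) = 1
f[0,2] = (1 - 7) / (2 - 0) = -3
f[-2,0,2] = (-3 - 1) / (2 - (-2)) = -1

-1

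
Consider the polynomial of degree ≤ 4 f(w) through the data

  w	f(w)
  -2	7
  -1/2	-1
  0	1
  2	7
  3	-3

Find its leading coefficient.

1/35

Build the Lagrange basis polynomials:
L_0(w) = (w + 1/2)w(w - 2)(w - 3) / [60] = (1/60)w^4 - (3/40)w^3 + (7/120)w^2 + (1/20)w
L_1(w) = (w + 2)w(w - 2)(w - 3) / [-105/16] = -(16/105)w^4 + (16/35)w^3 + (64/105)w^2 - (64/35)w
L_2(w) = (w + 2)(w + 1/2)(w - 2)(w - 3) / [6] = (1/6)w^4 - (5/12)w^3 - (11/12)w^2 + (5/3)w + 1
L_3(w) = (w + 2)(w + 1/2)w(w - 3) / [-20] = -(1/20)w^4 + (1/40)w^3 + (13/40)w^2 + (3/20)w
L_4(w) = (w + 2)(w + 1/2)w(w - 2) / [105/2] = (2/105)w^4 + (1/105)w^3 - (8/105)w^2 - (4/105)w
f(w) = 7·L_0 + (-1)·L_1 + 1·L_2 + 7·L_3 + (-3)·L_4
Only the coefficient of w^4 is needed; take it from each L_i and combine:
7·(1/60) + (-1)·(-16/105) + 1·(1/6) + 7·(-1/20) + (-3)·(2/105) = 1/35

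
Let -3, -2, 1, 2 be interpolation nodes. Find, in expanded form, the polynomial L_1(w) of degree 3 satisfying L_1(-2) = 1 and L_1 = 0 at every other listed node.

L_1(w) = (w + 3)(w - 1)(w - 2) / [(1)·(-3)·(-4)]
       = (w^3 - 7w + 6) / (12)

L_1(w) = (1/12)w^3 - (7/12)w + 1/2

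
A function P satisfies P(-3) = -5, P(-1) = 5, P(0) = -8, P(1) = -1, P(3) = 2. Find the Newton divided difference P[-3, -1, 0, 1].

4

P[-3,-1] = (5 - (-5)) / (-1 - (-3)) = 5
P[-1,0] = (-8 - 5) / (0 - (-1)) = -13
P[0,1] = (-1 - (-8)) / (1 - 0) = 7
P[-3,-1,0] = (-13 - 5) / (0 - (-3)) = -6
P[-1,0,1] = (7 - (-13)) / (1 - (-1)) = 10
P[-3,-1,0,1] = (10 - (-6)) / (1 - (-3)) = 4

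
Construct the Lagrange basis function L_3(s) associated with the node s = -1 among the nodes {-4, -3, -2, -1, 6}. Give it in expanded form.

L_3(s) = -(1/42)s^4 - (1/14)s^3 + (2/3)s^2 + (22/7)s + 24/7

L_3(s) = (s + 4)(s + 3)(s + 2)(s - 6) / [(3)·(2)·(1)·(-7)]
       = (s^4 + 3s^3 - 28s^2 - 132s - 144) / (-42)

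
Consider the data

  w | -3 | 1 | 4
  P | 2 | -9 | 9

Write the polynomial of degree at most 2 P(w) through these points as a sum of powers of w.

L_0(w) = (w - 1)(w - 4) / [28] = (1/28)w^2 - (5/28)w + 1/7
L_1(w) = (w + 3)(w - 4) / [-12] = -(1/12)w^2 + (1/12)w + 1
L_2(w) = (w + 3)(w - 1) / [21] = (1/21)w^2 + (2/21)w - 1/7
P(w) = 2·L_0 + (-9)·L_1 + 9·L_2
  2·L_0(w) = (1/14)w^2 - (5/14)w + 2/7
  (-9)·L_1(w) = (3/4)w^2 - (3/4)w - 9
  9·L_2(w) = (3/7)w^2 + (6/7)w - 9/7
Adding term by term: (5/4)w^2 - (1/4)w - 10

P(w) = (5/4)w^2 - (1/4)w - 10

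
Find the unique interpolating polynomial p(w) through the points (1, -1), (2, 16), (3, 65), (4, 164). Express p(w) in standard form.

p(w) = 3w^3 - 2w^2 + 2w - 4

Build the Lagrange basis polynomials:
L_0(w) = (w - 2)(w - 3)(w - 4) / [-6] = -(1/6)w^3 + (3/2)w^2 - (13/3)w + 4
L_1(w) = (w - 1)(w - 3)(w - 4) / [2] = (1/2)w^3 - 4w^2 + (19/2)w - 6
L_2(w) = (w - 1)(w - 2)(w - 4) / [-2] = -(1/2)w^3 + (7/2)w^2 - 7w + 4
L_3(w) = (w - 1)(w - 2)(w - 3) / [6] = (1/6)w^3 - w^2 + (11/6)w - 1
p(w) = (-1)·L_0 + 16·L_1 + 65·L_2 + 164·L_3
  (-1)·L_0(w) = (1/6)w^3 - (3/2)w^2 + (13/3)w - 4
  16·L_1(w) = 8w^3 - 64w^2 + 152w - 96
  65·L_2(w) = -(65/2)w^3 + (455/2)w^2 - 455w + 260
  164·L_3(w) = (82/3)w^3 - 164w^2 + (902/3)w - 164
Adding term by term: 3w^3 - 2w^2 + 2w - 4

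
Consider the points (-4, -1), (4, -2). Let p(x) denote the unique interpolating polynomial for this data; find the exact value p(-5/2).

Evaluate each Lagrange basis at x = -5/2:
L_0(-5/2) = (-13/2)/[(-8)] = 13/16
L_1(-5/2) = (3/2)/[(8)] = 3/16
Sum: (-1)·(13/16) + (-2)·(3/16) = -19/16

-19/16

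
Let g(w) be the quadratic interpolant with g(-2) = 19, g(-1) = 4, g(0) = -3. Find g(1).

Using Newton's divided-difference form:
g[-2,-1] = (4 - 19) / (-1 - (-2)) = -15
g[-1,0] = (-3 - 4) / (0 - (-1)) = -7
g[-2,-1,0] = (-7 - (-15)) / (0 - (-2)) = 4
g(1) = 19 + (-15)·(3) + 4·(3)·(2) = -2

-2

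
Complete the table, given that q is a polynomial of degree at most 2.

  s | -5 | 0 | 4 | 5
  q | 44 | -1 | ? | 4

-1

The 3 known values determine q uniquely (degree ≤ 2).
L_0(4) = (4)·(-1)/[(-5)·(-10)] = -2/25
L_1(4) = (9)·(-1)/[(5)·(-5)] = 9/25
L_2(4) = (9)·(4)/[(10)·(5)] = 18/25
Sum: 44·(-2/25) + (-1)·(9/25) + 4·(18/25) = -1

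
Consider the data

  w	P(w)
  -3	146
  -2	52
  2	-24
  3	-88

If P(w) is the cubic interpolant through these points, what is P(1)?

Using Newton's divided-difference form:
P[-3,-2] = (52 - 146) / (-2 - (-3)) = -94
P[-2,2] = (-24 - 52) / (2 - (-2)) = -19
P[2,3] = (-88 - (-24)) / (3 - 2) = -64
P[-3,-2,2] = (-19 - (-94)) / (2 - (-3)) = 15
P[-2,2,3] = (-64 - (-19)) / (3 - (-2)) = -9
P[-3,-2,2,3] = (-9 - 15) / (3 - (-3)) = -4
P(1) = 146 + (-94)·(4) + 15·(4)·(3) + (-4)·(4)·(3)·(-1) = -2

-2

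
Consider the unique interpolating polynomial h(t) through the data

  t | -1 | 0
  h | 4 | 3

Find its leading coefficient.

L_0(t) = t / [-1] = -t
L_1(t) = (t + 1) / [1] = t + 1
h(t) = 4·L_0 + 3·L_1
Only the coefficient of t is needed; take it from each L_i and combine:
4·(-1) + 3·(1) = -1

-1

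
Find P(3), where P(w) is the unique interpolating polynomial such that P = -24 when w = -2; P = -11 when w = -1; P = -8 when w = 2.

Evaluate each Lagrange basis at w = 3:
L_0(3) = (4)·(1)/[(-1)·(-4)] = 1
L_1(3) = (5)·(1)/[(1)·(-3)] = -5/3
L_2(3) = (5)·(4)/[(4)·(3)] = 5/3
Sum: (-24)·(1) + (-11)·(-5/3) + (-8)·(5/3) = -19

-19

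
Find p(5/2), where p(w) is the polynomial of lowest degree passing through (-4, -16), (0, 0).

10

Evaluate each Lagrange basis at w = 5/2:
L_0(5/2) = (5/2)/[(-4)] = -5/8
L_1(5/2) = (13/2)/[(4)] = 13/8
Sum: (-16)·(-5/8) + 0 = 10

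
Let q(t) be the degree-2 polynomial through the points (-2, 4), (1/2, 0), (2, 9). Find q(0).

Evaluate each Lagrange basis at t = 0:
L_0(0) = (-1/2)·(-2)/[(-5/2)·(-4)] = 1/10
L_1(0) = (2)·(-2)/[(5/2)·(-3/2)] = 16/15
L_2(0) = (2)·(-1/2)/[(4)·(3/2)] = -1/6
Sum: 4·(1/10) + 0 + 9·(-1/6) = -11/10

-11/10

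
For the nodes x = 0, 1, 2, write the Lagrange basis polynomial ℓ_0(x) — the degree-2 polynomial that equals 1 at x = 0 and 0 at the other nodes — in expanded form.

ℓ_0(x) = (1/2)x^2 - (3/2)x + 1

ℓ_0(x) = (x - 1)(x - 2) / [(-1)·(-2)]
       = (x^2 - 3x + 2) / (2)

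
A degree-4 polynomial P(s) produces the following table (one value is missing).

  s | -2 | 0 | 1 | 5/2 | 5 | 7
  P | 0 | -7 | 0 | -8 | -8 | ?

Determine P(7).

The 5 known values determine P uniquely (degree ≤ 4).
Evaluate each Lagrange basis at s = 7:
L_0(7) = (7)·(6)·(9/2)·(2)/[(-2)·(-3)·(-9/2)·(-7)] = 2
L_1(7) = (9)·(6)·(9/2)·(2)/[(2)·(-1)·(-5/2)·(-5)] = -486/25
L_2(7) = (9)·(7)·(9/2)·(2)/[(3)·(1)·(-3/2)·(-4)] = 63/2
L_3(7) = (9)·(7)·(6)·(2)/[(9/2)·(5/2)·(3/2)·(-5/2)] = -448/25
L_4(7) = (9)·(7)·(6)·(9/2)/[(7)·(5)·(4)·(5/2)] = 243/50
Sum: 0 + (-7)·(-486/25) + 0 + (-8)·(-448/25) + (-8)·(243/50) = 6014/25

6014/25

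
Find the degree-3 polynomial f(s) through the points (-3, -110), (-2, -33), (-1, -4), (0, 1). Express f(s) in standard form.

Build the Lagrange basis polynomials:
L_0(s) = (s + 2)(s + 1)s / [-6] = -(1/6)s^3 - (1/2)s^2 - (1/3)s
L_1(s) = (s + 3)(s + 1)s / [2] = (1/2)s^3 + 2s^2 + (3/2)s
L_2(s) = (s + 3)(s + 2)s / [-2] = -(1/2)s^3 - (5/2)s^2 - 3s
L_3(s) = (s + 3)(s + 2)(s + 1) / [6] = (1/6)s^3 + s^2 + (11/6)s + 1
f(s) = (-110)·L_0 + (-33)·L_1 + (-4)·L_2 + 1·L_3
  (-110)·L_0(s) = (55/3)s^3 + 55s^2 + (110/3)s
  (-33)·L_1(s) = -(33/2)s^3 - 66s^2 - (99/2)s
  (-4)·L_2(s) = 2s^3 + 10s^2 + 12s
  1·L_3(s) = (1/6)s^3 + s^2 + (11/6)s + 1
Adding term by term: 4s^3 + s + 1

f(s) = 4s^3 + s + 1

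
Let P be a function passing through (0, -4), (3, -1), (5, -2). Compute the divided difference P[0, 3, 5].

-3/10

P[0,3] = (-1 - (-4)) / (3 - 0) = 1
P[3,5] = (-2 - (-1)) / (5 - 3) = -1/2
P[0,3,5] = (-1/2 - 1) / (5 - 0) = -3/10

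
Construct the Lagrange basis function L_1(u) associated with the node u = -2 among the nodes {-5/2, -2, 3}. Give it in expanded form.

L_1(u) = -(2/5)u^2 + (1/5)u + 3

L_1(u) = (u + 5/2)(u - 3) / [(1/2)·(-5)]
       = (u^2 - (1/2)u - 15/2) / (-5/2)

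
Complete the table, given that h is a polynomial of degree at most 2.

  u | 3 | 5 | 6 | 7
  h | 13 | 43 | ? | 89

64

The 3 known values determine h uniquely (degree ≤ 2).
Evaluate each Lagrange basis at u = 6:
L_0(6) = (1)·(-1)/[(-2)·(-4)] = -1/8
L_1(6) = (3)·(-1)/[(2)·(-2)] = 3/4
L_2(6) = (3)·(1)/[(4)·(2)] = 3/8
Sum: 13·(-1/8) + 43·(3/4) + 89·(3/8) = 64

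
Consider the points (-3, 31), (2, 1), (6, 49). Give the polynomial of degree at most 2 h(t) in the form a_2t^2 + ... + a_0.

Newton's divided differences:
h[-3,2] = (1 - 31) / (2 - (-3)) = -6
h[2,6] = (49 - 1) / (6 - 2) = 12
h[-3,2,6] = (12 - (-6)) / (6 - (-3)) = 2
h(t) = 31 + (-6)·(t + 3) + 2·(t + 3)(t - 2)
Expanding: h(t) = 2t^2 - 4t + 1

h(t) = 2t^2 - 4t + 1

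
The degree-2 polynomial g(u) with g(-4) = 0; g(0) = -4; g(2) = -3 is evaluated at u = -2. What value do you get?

-3

Using Newton's divided-difference form:
g[-4,0] = (-4 - 0) / (0 - (-4)) = -1
g[0,2] = (-3 - (-4)) / (2 - 0) = 1/2
g[-4,0,2] = (1/2 - (-1)) / (2 - (-4)) = 1/4
g(-2) = 0 + (-1)·(2) + (1/4)·(2)·(-2) = -3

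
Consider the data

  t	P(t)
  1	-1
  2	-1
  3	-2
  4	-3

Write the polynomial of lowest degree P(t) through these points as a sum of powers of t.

Newton's divided differences:
P[1,2] = (-1 - (-1)) / (2 - 1) = 0
P[2,3] = (-2 - (-1)) / (3 - 2) = -1
P[3,4] = (-3 - (-2)) / (4 - 3) = -1
P[1,2,3] = (-1 - 0) / (3 - 1) = -1/2
P[2,3,4] = (-1 - (-1)) / (4 - 2) = 0
P[1,2,3,4] = (0 - (-1/2)) / (4 - 1) = 1/6
P(t) = -1 + (-1/2)·(t - 1)(t - 2) + (1/6)·(t - 1)(t - 2)(t - 3)
Expanding: P(t) = (1/6)t^3 - (3/2)t^2 + (10/3)t - 3

P(t) = (1/6)t^3 - (3/2)t^2 + (10/3)t - 3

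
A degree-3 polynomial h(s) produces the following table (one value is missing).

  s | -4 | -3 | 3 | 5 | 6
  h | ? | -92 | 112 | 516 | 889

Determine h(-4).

-231

The 4 known values determine h uniquely (degree ≤ 3).
Evaluate each Lagrange basis at s = -4:
L_0(-4) = (-7)·(-9)·(-10)/[(-6)·(-8)·(-9)] = 35/24
L_1(-4) = (-1)·(-9)·(-10)/[(6)·(-2)·(-3)] = -5/2
L_2(-4) = (-1)·(-7)·(-10)/[(8)·(2)·(-1)] = 35/8
L_3(-4) = (-1)·(-7)·(-9)/[(9)·(3)·(1)] = -7/3
Sum: (-92)·(35/24) + 112·(-5/2) + 516·(35/8) + 889·(-7/3) = -231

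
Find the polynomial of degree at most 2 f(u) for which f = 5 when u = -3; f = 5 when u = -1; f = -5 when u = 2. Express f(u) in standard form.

f(u) = -(2/3)u^2 - (8/3)u + 3

Build the Lagrange basis polynomials:
L_0(u) = (u + 1)(u - 2) / [10] = (1/10)u^2 - (1/10)u - 1/5
L_1(u) = (u + 3)(u - 2) / [-6] = -(1/6)u^2 - (1/6)u + 1
L_2(u) = (u + 3)(u + 1) / [15] = (1/15)u^2 + (4/15)u + 1/5
f(u) = 5·L_0 + 5·L_1 + (-5)·L_2
  5·L_0(u) = (1/2)u^2 - (1/2)u - 1
  5·L_1(u) = -(5/6)u^2 - (5/6)u + 5
  (-5)·L_2(u) = -(1/3)u^2 - (4/3)u - 1
Adding term by term: -(2/3)u^2 - (8/3)u + 3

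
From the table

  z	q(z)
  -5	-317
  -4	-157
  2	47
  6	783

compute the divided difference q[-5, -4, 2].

q[-5,-4] = (-157 - (-317)) / (-4 - (-5)) = 160
q[-4,2] = (47 - (-157)) / (2 - (-4)) = 34
q[-5,-4,2] = (34 - 160) / (2 - (-5)) = -18

-18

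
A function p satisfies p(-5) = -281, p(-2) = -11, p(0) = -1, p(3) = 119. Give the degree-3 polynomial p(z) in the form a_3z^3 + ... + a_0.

p(z) = 3z^3 + 4z^2 + z - 1

Newton's divided differences:
p[-5,-2] = (-11 - (-281)) / (-2 - (-5)) = 90
p[-2,0] = (-1 - (-11)) / (0 - (-2)) = 5
p[0,3] = (119 - (-1)) / (3 - 0) = 40
p[-5,-2,0] = (5 - 90) / (0 - (-5)) = -17
p[-2,0,3] = (40 - 5) / (3 - (-2)) = 7
p[-5,-2,0,3] = (7 - (-17)) / (3 - (-5)) = 3
p(z) = -281 + 90·(z + 5) + (-17)·(z + 5)(z + 2) + 3·(z + 5)(z + 2)z
Expanding: p(z) = 3z^3 + 4z^2 + z - 1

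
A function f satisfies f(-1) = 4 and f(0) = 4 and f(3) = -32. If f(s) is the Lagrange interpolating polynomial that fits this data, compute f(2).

L_0(2) = (2)·(-1)/[(-1)·(-4)] = -1/2
L_1(2) = (3)·(-1)/[(1)·(-3)] = 1
L_2(2) = (3)·(2)/[(4)·(3)] = 1/2
Sum: 4·(-1/2) + 4·(1) + (-32)·(1/2) = -14

-14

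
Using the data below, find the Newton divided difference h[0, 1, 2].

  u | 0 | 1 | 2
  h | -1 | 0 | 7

3

h[0,1] = (0 - (-1)) / (1 - 0) = 1
h[1,2] = (7 - 0) / (2 - 1) = 7
h[0,1,2] = (7 - 1) / (2 - 0) = 3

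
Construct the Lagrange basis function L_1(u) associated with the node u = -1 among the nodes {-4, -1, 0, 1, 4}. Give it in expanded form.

L_1(u) = (u + 4)u(u - 1)(u - 4) / [(3)·(-1)·(-2)·(-5)]
       = (u^4 - u^3 - 16u^2 + 16u) / (-30)

L_1(u) = -(1/30)u^4 + (1/30)u^3 + (8/15)u^2 - (8/15)u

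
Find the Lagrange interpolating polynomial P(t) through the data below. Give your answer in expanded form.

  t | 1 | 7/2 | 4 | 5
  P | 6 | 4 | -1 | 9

Build the Lagrange basis polynomials:
L_0(t) = (t - 7/2)(t - 4)(t - 5) / [-30] = -(1/30)t^3 + (5/12)t^2 - (103/60)t + 7/3
L_1(t) = (t - 1)(t - 4)(t - 5) / [15/8] = (8/15)t^3 - (16/3)t^2 + (232/15)t - 32/3
L_2(t) = (t - 1)(t - 7/2)(t - 5) / [-3/2] = -(2/3)t^3 + (19/3)t^2 - (52/3)t + 35/3
L_3(t) = (t - 1)(t - 7/2)(t - 4) / [6] = (1/6)t^3 - (17/12)t^2 + (43/12)t - 7/3
P(t) = 6·L_0 + 4·L_1 + (-1)·L_2 + 9·L_3
  6·L_0(t) = -(1/5)t^3 + (5/2)t^2 - (103/10)t + 14
  4·L_1(t) = (32/15)t^3 - (64/3)t^2 + (928/15)t - 128/3
  (-1)·L_2(t) = (2/3)t^3 - (19/3)t^2 + (52/3)t - 35/3
  9·L_3(t) = (3/2)t^3 - (51/4)t^2 + (129/4)t - 21
Adding term by term: (41/10)t^3 - (455/12)t^2 + (2023/20)t - 184/3

P(t) = (41/10)t^3 - (455/12)t^2 + (2023/20)t - 184/3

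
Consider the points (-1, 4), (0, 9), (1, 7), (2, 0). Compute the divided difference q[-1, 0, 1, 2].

1/3

q[-1,0] = (9 - 4) / (0 - (-1)) = 5
q[0,1] = (7 - 9) / (1 - 0) = -2
q[1,2] = (0 - 7) / (2 - 1) = -7
q[-1,0,1] = (-2 - 5) / (1 - (-1)) = -7/2
q[0,1,2] = (-7 - (-2)) / (2 - 0) = -5/2
q[-1,0,1,2] = (-5/2 - (-7/2)) / (2 - (-1)) = 1/3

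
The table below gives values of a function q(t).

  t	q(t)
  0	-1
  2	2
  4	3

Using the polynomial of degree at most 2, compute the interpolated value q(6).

L_0(6) = (4)·(2)/[(-2)·(-4)] = 1
L_1(6) = (6)·(2)/[(2)·(-2)] = -3
L_2(6) = (6)·(4)/[(4)·(2)] = 3
Sum: (-1)·(1) + 2·(-3) + 3·(3) = 2

2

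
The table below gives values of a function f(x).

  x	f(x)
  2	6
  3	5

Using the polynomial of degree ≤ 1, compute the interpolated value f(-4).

Evaluate each Lagrange basis at x = -4:
L_0(-4) = (-7)/[(-1)] = 7
L_1(-4) = (-6)/[(1)] = -6
Sum: 6·(7) + 5·(-6) = 12

12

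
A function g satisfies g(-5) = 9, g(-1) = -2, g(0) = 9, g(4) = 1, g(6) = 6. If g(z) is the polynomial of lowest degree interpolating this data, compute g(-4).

Using Newton's divided-difference form:
g[-5,-1] = (-2 - 9) / (-1 - (-5)) = -11/4
g[-1,0] = (9 - (-2)) / (0 - (-1)) = 11
g[0,4] = (1 - 9) / (4 - 0) = -2
g[4,6] = (6 - 1) / (6 - 4) = 5/2
g[-5,-1,0] = (11 - (-11/4)) / (0 - (-5)) = 11/4
g[-1,0,4] = (-2 - 11) / (4 - (-1)) = -13/5
g[0,4,6] = (5/2 - (-2)) / (6 - 0) = 3/4
g[-5,-1,0,4] = (-13/5 - 11/4) / (4 - (-5)) = -107/180
g[-1,0,4,6] = (3/4 - (-13/5)) / (6 - (-1)) = 67/140
g[-5,-1,0,4,6] = (67/140 - (-107/180)) / (6 - (-5)) = 338/3465
g(-4) = 9 + (-11/4)·(1) + (11/4)·(1)·(-3) + (-107/180)·(1)·(-3)·(-4) + (338/3465)·(1)·(-3)·(-4)·(-8) = -4273/231

-4273/231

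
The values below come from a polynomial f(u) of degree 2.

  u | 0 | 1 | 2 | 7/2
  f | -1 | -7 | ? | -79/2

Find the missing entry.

The 3 known values determine f uniquely (degree ≤ 2).
Evaluate each Lagrange basis at u = 2:
L_0(2) = (1)·(-3/2)/[(-1)·(-7/2)] = -3/7
L_1(2) = (2)·(-3/2)/[(1)·(-5/2)] = 6/5
L_2(2) = (2)·(1)/[(7/2)·(5/2)] = 8/35
Sum: (-1)·(-3/7) + (-7)·(6/5) + (-79/2)·(8/35) = -17

-17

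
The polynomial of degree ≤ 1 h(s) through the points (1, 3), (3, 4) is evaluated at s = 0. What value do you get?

5/2

L_0(0) = (-3)/[(-2)] = 3/2
L_1(0) = (-1)/[(2)] = -1/2
Sum: 3·(3/2) + 4·(-1/2) = 5/2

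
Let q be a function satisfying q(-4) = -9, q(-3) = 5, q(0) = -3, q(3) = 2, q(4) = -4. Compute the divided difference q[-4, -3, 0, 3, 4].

-271/2016

q[-4,-3] = (5 - (-9)) / (-3 - (-4)) = 14
q[-3,0] = (-3 - 5) / (0 - (-3)) = -8/3
q[0,3] = (2 - (-3)) / (3 - 0) = 5/3
q[3,4] = (-4 - 2) / (4 - 3) = -6
q[-4,-3,0] = (-8/3 - 14) / (0 - (-4)) = -25/6
q[-3,0,3] = (5/3 - (-8/3)) / (3 - (-3)) = 13/18
q[0,3,4] = (-6 - 5/3) / (4 - 0) = -23/12
q[-4,-3,0,3] = (13/18 - (-25/6)) / (3 - (-4)) = 44/63
q[-3,0,3,4] = (-23/12 - 13/18) / (4 - (-3)) = -95/252
q[-4,-3,0,3,4] = (-95/252 - 44/63) / (4 - (-4)) = -271/2016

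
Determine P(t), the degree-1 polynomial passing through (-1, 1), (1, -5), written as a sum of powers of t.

Build the Lagrange basis polynomials:
L_0(t) = (t - 1) / [-2] = -(1/2)t + 1/2
L_1(t) = (t + 1) / [2] = (1/2)t + 1/2
P(t) = 1·L_0 + (-5)·L_1
  1·L_0(t) = -(1/2)t + 1/2
  (-5)·L_1(t) = -(5/2)t - 5/2
Adding term by term: -3t - 2

P(t) = -3t - 2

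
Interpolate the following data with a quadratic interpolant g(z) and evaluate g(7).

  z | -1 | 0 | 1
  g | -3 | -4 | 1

157

Evaluate each Lagrange basis at z = 7:
L_0(7) = (7)·(6)/[(-1)·(-2)] = 21
L_1(7) = (8)·(6)/[(1)·(-1)] = -48
L_2(7) = (8)·(7)/[(2)·(1)] = 28
Sum: (-3)·(21) + (-4)·(-48) + 1·(28) = 157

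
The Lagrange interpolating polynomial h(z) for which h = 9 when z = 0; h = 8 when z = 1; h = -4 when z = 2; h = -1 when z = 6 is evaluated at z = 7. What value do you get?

211/4

L_0(7) = (6)·(5)·(1)/[(-1)·(-2)·(-6)] = -5/2
L_1(7) = (7)·(5)·(1)/[(1)·(-1)·(-5)] = 7
L_2(7) = (7)·(6)·(1)/[(2)·(1)·(-4)] = -21/4
L_3(7) = (7)·(6)·(5)/[(6)·(5)·(4)] = 7/4
Sum: 9·(-5/2) + 8·(7) + (-4)·(-21/4) + (-1)·(7/4) = 211/4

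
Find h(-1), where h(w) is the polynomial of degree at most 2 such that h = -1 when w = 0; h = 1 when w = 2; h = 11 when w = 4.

Evaluate each Lagrange basis at w = -1:
L_0(-1) = (-3)·(-5)/[(-2)·(-4)] = 15/8
L_1(-1) = (-1)·(-5)/[(2)·(-2)] = -5/4
L_2(-1) = (-1)·(-3)/[(4)·(2)] = 3/8
Sum: (-1)·(15/8) + 1·(-5/4) + 11·(3/8) = 1

1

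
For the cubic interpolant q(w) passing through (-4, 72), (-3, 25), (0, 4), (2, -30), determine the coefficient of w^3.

-2

L_0(w) = (w + 3)w(w - 2) / [-24] = -(1/24)w^3 - (1/24)w^2 + (1/4)w
L_1(w) = (w + 4)w(w - 2) / [15] = (1/15)w^3 + (2/15)w^2 - (8/15)w
L_2(w) = (w + 4)(w + 3)(w - 2) / [-24] = -(1/24)w^3 - (5/24)w^2 + (1/12)w + 1
L_3(w) = (w + 4)(w + 3)w / [60] = (1/60)w^3 + (7/60)w^2 + (1/5)w
q(w) = 72·L_0 + 25·L_1 + 4·L_2 + (-30)·L_3
Only the coefficient of w^3 is needed; take it from each L_i and combine:
72·(-1/24) + 25·(1/15) + 4·(-1/24) + (-30)·(1/60) = -2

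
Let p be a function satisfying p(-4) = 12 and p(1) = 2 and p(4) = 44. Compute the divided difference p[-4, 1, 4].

2

p[-4,1] = (2 - 12) / (1 - (-4)) = -2
p[1,4] = (44 - 2) / (4 - 1) = 14
p[-4,1,4] = (14 - (-2)) / (4 - (-4)) = 2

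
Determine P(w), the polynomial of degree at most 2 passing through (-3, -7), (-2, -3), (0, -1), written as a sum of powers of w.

Newton's divided differences:
P[-3,-2] = (-3 - (-7)) / (-2 - (-3)) = 4
P[-2,0] = (-1 - (-3)) / (0 - (-2)) = 1
P[-3,-2,0] = (1 - 4) / (0 - (-3)) = -1
P(w) = -7 + 4·(w + 3) + (-1)·(w + 3)(w + 2)
Expanding: P(w) = -w^2 - w - 1

P(w) = -w^2 - w - 1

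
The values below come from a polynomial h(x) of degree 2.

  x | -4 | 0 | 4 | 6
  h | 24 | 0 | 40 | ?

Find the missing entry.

84

The 3 known values determine h uniquely (degree ≤ 2).
L_0(6) = (6)·(2)/[(-4)·(-8)] = 3/8
L_1(6) = (10)·(2)/[(4)·(-4)] = -5/4
L_2(6) = (10)·(6)/[(8)·(4)] = 15/8
Sum: 24·(3/8) + 0 + 40·(15/8) = 84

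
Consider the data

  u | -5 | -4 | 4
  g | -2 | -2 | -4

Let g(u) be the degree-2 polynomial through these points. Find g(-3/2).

Evaluate each Lagrange basis at u = -3/2:
L_0(-3/2) = (5/2)·(-11/2)/[(-1)·(-9)] = -55/36
L_1(-3/2) = (7/2)·(-11/2)/[(1)·(-8)] = 77/32
L_2(-3/2) = (7/2)·(5/2)/[(9)·(8)] = 35/288
Sum: (-2)·(-55/36) + (-2)·(77/32) + (-4)·(35/288) = -323/144

-323/144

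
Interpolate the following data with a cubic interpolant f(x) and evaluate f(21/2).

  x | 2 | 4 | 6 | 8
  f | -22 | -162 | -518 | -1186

Evaluate each Lagrange basis at x = 21/2:
L_0(21/2) = (13/2)·(9/2)·(5/2)/[(-2)·(-4)·(-6)] = -195/128
L_1(21/2) = (17/2)·(9/2)·(5/2)/[(2)·(-2)·(-4)] = 765/128
L_2(21/2) = (17/2)·(13/2)·(5/2)/[(4)·(2)·(-2)] = -1105/128
L_3(21/2) = (17/2)·(13/2)·(9/2)/[(6)·(4)·(2)] = 663/128
Sum: (-22)·(-195/128) + (-162)·(765/128) + (-518)·(-1105/128) + (-1186)·(663/128) = -2606

-2606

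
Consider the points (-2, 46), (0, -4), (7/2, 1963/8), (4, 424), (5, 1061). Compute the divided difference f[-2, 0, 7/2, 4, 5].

2

f[-2,0] = (-4 - 46) / (0 - (-2)) = -25
f[0,7/2] = (1963/8 - (-4)) / (7/2 - 0) = 285/4
f[7/2,4] = (424 - 1963/8) / (4 - 7/2) = 1429/4
f[4,5] = (1061 - 424) / (5 - 4) = 637
f[-2,0,7/2] = (285/4 - (-25)) / (7/2 - (-2)) = 35/2
f[0,7/2,4] = (1429/4 - 285/4) / (4 - 0) = 143/2
f[7/2,4,5] = (637 - 1429/4) / (5 - 7/2) = 373/2
f[-2,0,7/2,4] = (143/2 - 35/2) / (4 - (-2)) = 9
f[0,7/2,4,5] = (373/2 - 143/2) / (5 - 0) = 23
f[-2,0,7/2,4,5] = (23 - 9) / (5 - (-2)) = 2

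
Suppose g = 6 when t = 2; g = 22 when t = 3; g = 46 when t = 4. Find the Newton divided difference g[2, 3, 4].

g[2,3] = (22 - 6) / (3 - 2) = 16
g[3,4] = (46 - 22) / (4 - 3) = 24
g[2,3,4] = (24 - 16) / (4 - 2) = 4

4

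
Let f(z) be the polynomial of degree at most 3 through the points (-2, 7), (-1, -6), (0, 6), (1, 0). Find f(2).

L_0(2) = (3)·(2)·(1)/[(-1)·(-2)·(-3)] = -1
L_1(2) = (4)·(2)·(1)/[(1)·(-1)·(-2)] = 4
L_2(2) = (4)·(3)·(1)/[(2)·(1)·(-1)] = -6
L_3(2) = (4)·(3)·(2)/[(3)·(2)·(1)] = 4
Sum: 7·(-1) + (-6)·(4) + 6·(-6) + 0 = -67

-67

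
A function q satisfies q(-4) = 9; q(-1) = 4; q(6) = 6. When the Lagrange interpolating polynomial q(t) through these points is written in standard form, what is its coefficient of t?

-29/42

Build the Lagrange basis polynomials:
L_0(t) = (t + 1)(t - 6) / [30] = (1/30)t^2 - (1/6)t - 1/5
L_1(t) = (t + 4)(t - 6) / [-21] = -(1/21)t^2 + (2/21)t + 8/7
L_2(t) = (t + 4)(t + 1) / [70] = (1/70)t^2 + (1/14)t + 2/35
q(t) = 9·L_0 + 4·L_1 + 6·L_2
Only the coefficient of t is needed; take it from each L_i and combine:
9·(-1/6) + 4·(2/21) + 6·(1/14) = -29/42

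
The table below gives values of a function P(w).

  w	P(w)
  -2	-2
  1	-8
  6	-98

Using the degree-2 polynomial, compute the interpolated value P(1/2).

Using Newton's divided-difference form:
P[-2,1] = (-8 - (-2)) / (1 - (-2)) = -2
P[1,6] = (-98 - (-8)) / (6 - 1) = -18
P[-2,1,6] = (-18 - (-2)) / (6 - (-2)) = -2
P(1/2) = -2 + (-2)·(5/2) + (-2)·(5/2)·(-1/2) = -9/2

-9/2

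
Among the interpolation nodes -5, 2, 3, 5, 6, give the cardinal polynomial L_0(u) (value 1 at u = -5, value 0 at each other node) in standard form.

L_0(u) = (1/6160)u^4 - (1/385)u^3 + (13/880)u^2 - (27/770)u + 9/308

L_0(u) = (u - 2)(u - 3)(u - 5)(u - 6) / [(-7)·(-8)·(-10)·(-11)]
       = (u^4 - 16u^3 + 91u^2 - 216u + 180) / (6160)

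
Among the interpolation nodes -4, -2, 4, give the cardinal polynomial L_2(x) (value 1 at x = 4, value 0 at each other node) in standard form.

L_2(x) = (1/48)x^2 + (1/8)x + 1/6

L_2(x) = (x + 4)(x + 2) / [(8)·(6)]
       = (x^2 + 6x + 8) / (48)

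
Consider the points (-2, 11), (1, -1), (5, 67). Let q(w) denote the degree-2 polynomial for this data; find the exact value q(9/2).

L_0(9/2) = (7/2)·(-1/2)/[(-3)·(-7)] = -1/12
L_1(9/2) = (13/2)·(-1/2)/[(3)·(-4)] = 13/48
L_2(9/2) = (13/2)·(7/2)/[(7)·(4)] = 13/16
Sum: 11·(-1/12) + (-1)·(13/48) + 67·(13/16) = 213/4

213/4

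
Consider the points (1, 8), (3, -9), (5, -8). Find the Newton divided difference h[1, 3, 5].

h[1,3] = (-9 - 8) / (3 - 1) = -17/2
h[3,5] = (-8 - (-9)) / (5 - 3) = 1/2
h[1,3,5] = (1/2 - (-17/2)) / (5 - 1) = 9/4

9/4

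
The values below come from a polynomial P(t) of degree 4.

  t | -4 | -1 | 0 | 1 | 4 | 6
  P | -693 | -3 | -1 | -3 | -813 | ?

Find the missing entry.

-4063

The 5 known values determine P uniquely (degree ≤ 4).
Evaluate each Lagrange basis at t = 6:
L_0(6) = (7)·(6)·(5)·(2)/[(-3)·(-4)·(-5)·(-8)] = 7/8
L_1(6) = (10)·(6)·(5)·(2)/[(3)·(-1)·(-2)·(-5)] = -20
L_2(6) = (10)·(7)·(5)·(2)/[(4)·(1)·(-1)·(-4)] = 175/4
L_3(6) = (10)·(7)·(6)·(2)/[(5)·(2)·(1)·(-3)] = -28
L_4(6) = (10)·(7)·(6)·(5)/[(8)·(5)·(4)·(3)] = 35/8
Sum: (-693)·(7/8) + (-3)·(-20) + (-1)·(175/4) + (-3)·(-28) + (-813)·(35/8) = -4063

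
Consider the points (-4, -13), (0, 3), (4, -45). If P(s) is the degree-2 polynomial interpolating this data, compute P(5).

-67

L_0(5) = (5)·(1)/[(-4)·(-8)] = 5/32
L_1(5) = (9)·(1)/[(4)·(-4)] = -9/16
L_2(5) = (9)·(5)/[(8)·(4)] = 45/32
Sum: (-13)·(5/32) + 3·(-9/16) + (-45)·(45/32) = -67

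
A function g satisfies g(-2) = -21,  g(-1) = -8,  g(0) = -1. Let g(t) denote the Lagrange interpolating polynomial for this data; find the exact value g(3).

-16

Evaluate each Lagrange basis at t = 3:
L_0(3) = (4)·(3)/[(-1)·(-2)] = 6
L_1(3) = (5)·(3)/[(1)·(-1)] = -15
L_2(3) = (5)·(4)/[(2)·(1)] = 10
Sum: (-21)·(6) + (-8)·(-15) + (-1)·(10) = -16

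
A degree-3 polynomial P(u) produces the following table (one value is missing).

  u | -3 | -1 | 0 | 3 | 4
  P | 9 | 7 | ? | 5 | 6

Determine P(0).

209/35

The 4 known values determine P uniquely (degree ≤ 3).
L_0(0) = (1)·(-3)·(-4)/[(-2)·(-6)·(-7)] = -1/7
L_1(0) = (3)·(-3)·(-4)/[(2)·(-4)·(-5)] = 9/10
L_2(0) = (3)·(1)·(-4)/[(6)·(4)·(-1)] = 1/2
L_3(0) = (3)·(1)·(-3)/[(7)·(5)·(1)] = -9/35
Sum: 9·(-1/7) + 7·(9/10) + 5·(1/2) + 6·(-9/35) = 209/35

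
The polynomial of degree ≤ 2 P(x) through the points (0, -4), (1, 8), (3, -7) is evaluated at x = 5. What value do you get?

-74

Evaluate each Lagrange basis at x = 5:
L_0(5) = (4)·(2)/[(-1)·(-3)] = 8/3
L_1(5) = (5)·(2)/[(1)·(-2)] = -5
L_2(5) = (5)·(4)/[(3)·(2)] = 10/3
Sum: (-4)·(8/3) + 8·(-5) + (-7)·(10/3) = -74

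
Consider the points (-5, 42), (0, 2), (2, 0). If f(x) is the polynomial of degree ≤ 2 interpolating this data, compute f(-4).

30

Using Newton's divided-difference form:
f[-5,0] = (2 - 42) / (0 - (-5)) = -8
f[0,2] = (0 - 2) / (2 - 0) = -1
f[-5,0,2] = (-1 - (-8)) / (2 - (-5)) = 1
f(-4) = 42 + (-8)·(1) + 1·(1)·(-4) = 30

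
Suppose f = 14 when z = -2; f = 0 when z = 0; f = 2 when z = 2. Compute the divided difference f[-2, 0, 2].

2

f[-2,0] = (0 - 14) / (0 - (-2)) = -7
f[0,2] = (2 - 0) / (2 - 0) = 1
f[-2,0,2] = (1 - (-7)) / (2 - (-2)) = 2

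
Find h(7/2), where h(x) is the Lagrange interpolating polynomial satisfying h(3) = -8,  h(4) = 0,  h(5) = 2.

Evaluate each Lagrange basis at x = 7/2:
L_0(7/2) = (-1/2)·(-3/2)/[(-1)·(-2)] = 3/8
L_1(7/2) = (1/2)·(-3/2)/[(1)·(-1)] = 3/4
L_2(7/2) = (1/2)·(-1/2)/[(2)·(1)] = -1/8
Sum: (-8)·(3/8) + 0 + 2·(-1/8) = -13/4

-13/4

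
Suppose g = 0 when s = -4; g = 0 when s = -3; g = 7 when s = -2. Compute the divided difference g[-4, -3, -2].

7/2

g[-4,-3] = (0 - 0) / (-3 - (-4)) = 0
g[-3,-2] = (7 - 0) / (-2 - (-3)) = 7
g[-4,-3,-2] = (7 - 0) / (-2 - (-4)) = 7/2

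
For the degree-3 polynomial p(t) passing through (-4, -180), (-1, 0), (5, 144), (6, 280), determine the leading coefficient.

2

Build the Lagrange basis polynomials:
L_0(t) = (t + 1)(t - 5)(t - 6) / [-270] = -(1/270)t^3 + (1/27)t^2 - (19/270)t - 1/9
L_1(t) = (t + 4)(t - 5)(t - 6) / [126] = (1/126)t^3 - (1/18)t^2 - (1/9)t + 20/21
L_2(t) = (t + 4)(t + 1)(t - 6) / [-54] = -(1/54)t^3 + (1/54)t^2 + (13/27)t + 4/9
L_3(t) = (t + 4)(t + 1)(t - 5) / [70] = (1/70)t^3 - (3/10)t - 2/7
p(t) = (-180)·L_0 + 0·L_1 + 144·L_2 + 280·L_3
Only the coefficient of t^3 is needed; take it from each L_i and combine:
(-180)·(-1/270) + 0·(1/126) + 144·(-1/54) + 280·(1/70) = 2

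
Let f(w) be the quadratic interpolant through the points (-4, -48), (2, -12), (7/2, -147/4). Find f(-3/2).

-27/4

Evaluate each Lagrange basis at w = -3/2:
L_0(-3/2) = (-7/2)·(-5)/[(-6)·(-15/2)] = 7/18
L_1(-3/2) = (5/2)·(-5)/[(6)·(-3/2)] = 25/18
L_2(-3/2) = (5/2)·(-7/2)/[(15/2)·(3/2)] = -7/9
Sum: (-48)·(7/18) + (-12)·(25/18) + (-147/4)·(-7/9) = -27/4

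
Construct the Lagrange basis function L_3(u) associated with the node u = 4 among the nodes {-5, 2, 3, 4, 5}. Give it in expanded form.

L_3(u) = (u + 5)(u - 2)(u - 3)(u - 5) / [(9)·(2)·(1)·(-1)]
       = (u^4 - 5u^3 - 19u^2 + 125u - 150) / (-18)

L_3(u) = -(1/18)u^4 + (5/18)u^3 + (19/18)u^2 - (125/18)u + 25/3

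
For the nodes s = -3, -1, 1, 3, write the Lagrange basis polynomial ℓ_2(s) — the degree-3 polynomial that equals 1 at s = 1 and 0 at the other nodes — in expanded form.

ℓ_2(s) = (s + 3)(s + 1)(s - 3) / [(4)·(2)·(-2)]
       = (s^3 + s^2 - 9s - 9) / (-16)

ℓ_2(s) = -(1/16)s^3 - (1/16)s^2 + (9/16)s + 9/16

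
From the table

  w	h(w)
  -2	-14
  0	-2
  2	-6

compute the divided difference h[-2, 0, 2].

-2

h[-2,0] = (-2 - (-14)) / (0 - (-2)) = 6
h[0,2] = (-6 - (-2)) / (2 - 0) = -2
h[-2,0,2] = (-2 - 6) / (2 - (-2)) = -2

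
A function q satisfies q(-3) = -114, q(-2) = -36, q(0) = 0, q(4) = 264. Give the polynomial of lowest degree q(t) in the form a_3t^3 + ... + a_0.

Build the Lagrange basis polynomials:
L_0(t) = (t + 2)t(t - 4) / [-21] = -(1/21)t^3 + (2/21)t^2 + (8/21)t
L_1(t) = (t + 3)t(t - 4) / [12] = (1/12)t^3 - (1/12)t^2 - t
L_2(t) = (t + 3)(t + 2)(t - 4) / [-24] = -(1/24)t^3 - (1/24)t^2 + (7/12)t + 1
L_3(t) = (t + 3)(t + 2)t / [168] = (1/168)t^3 + (5/168)t^2 + (1/28)t
q(t) = (-114)·L_0 + (-36)·L_1 + 0·L_2 + 264·L_3
  (-114)·L_0(t) = (38/7)t^3 - (76/7)t^2 - (304/7)t
  (-36)·L_1(t) = -3t^3 + 3t^2 + 36t
  0·L_2(t) = 0
  264·L_3(t) = (11/7)t^3 + (55/7)t^2 + (66/7)t
Adding term by term: 4t^3 + 2t

q(t) = 4t^3 + 2t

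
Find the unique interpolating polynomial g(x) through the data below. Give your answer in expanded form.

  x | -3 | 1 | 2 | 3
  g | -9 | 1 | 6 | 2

Build the Lagrange basis polynomials:
L_0(x) = (x - 1)(x - 2)(x - 3) / [-120] = -(1/120)x^3 + (1/20)x^2 - (11/120)x + 1/20
L_1(x) = (x + 3)(x - 2)(x - 3) / [8] = (1/8)x^3 - (1/4)x^2 - (9/8)x + 9/4
L_2(x) = (x + 3)(x - 1)(x - 3) / [-5] = -(1/5)x^3 + (1/5)x^2 + (9/5)x - 9/5
L_3(x) = (x + 3)(x - 1)(x - 2) / [12] = (1/12)x^3 - (7/12)x + 1/2
g(x) = (-9)·L_0 + 1·L_1 + 6·L_2 + 2·L_3
  (-9)·L_0(x) = (3/40)x^3 - (9/20)x^2 + (33/40)x - 9/20
  1·L_1(x) = (1/8)x^3 - (1/4)x^2 - (9/8)x + 9/4
  6·L_2(x) = -(6/5)x^3 + (6/5)x^2 + (54/5)x - 54/5
  2·L_3(x) = (1/6)x^3 - (7/6)x + 1
Adding term by term: -(5/6)x^3 + (1/2)x^2 + (28/3)x - 8

g(x) = -(5/6)x^3 + (1/2)x^2 + (28/3)x - 8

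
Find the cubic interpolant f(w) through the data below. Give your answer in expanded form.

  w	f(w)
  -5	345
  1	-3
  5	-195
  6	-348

f(w) = -2w^3 + 3w^2 - 4w

Newton's divided differences:
f[-5,1] = (-3 - 345) / (1 - (-5)) = -58
f[1,5] = (-195 - (-3)) / (5 - 1) = -48
f[5,6] = (-348 - (-195)) / (6 - 5) = -153
f[-5,1,5] = (-48 - (-58)) / (5 - (-5)) = 1
f[1,5,6] = (-153 - (-48)) / (6 - 1) = -21
f[-5,1,5,6] = (-21 - 1) / (6 - (-5)) = -2
f(w) = 345 + (-58)·(w + 5) + 1·(w + 5)(w - 1) + (-2)·(w + 5)(w - 1)(w - 5)
Expanding: f(w) = -2w^3 + 3w^2 - 4w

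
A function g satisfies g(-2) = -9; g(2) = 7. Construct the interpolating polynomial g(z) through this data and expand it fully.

Build the Lagrange basis polynomials:
L_0(z) = (z - 2) / [-4] = -(1/4)z + 1/2
L_1(z) = (z + 2) / [4] = (1/4)z + 1/2
g(z) = (-9)·L_0 + 7·L_1
  (-9)·L_0(z) = (9/4)z - 9/2
  7·L_1(z) = (7/4)z + 7/2
Adding term by term: 4z - 1

g(z) = 4z - 1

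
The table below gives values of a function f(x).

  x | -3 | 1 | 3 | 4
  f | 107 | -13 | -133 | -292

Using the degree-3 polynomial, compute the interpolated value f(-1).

3

L_0(-1) = (-2)·(-4)·(-5)/[(-4)·(-6)·(-7)] = 5/21
L_1(-1) = (2)·(-4)·(-5)/[(4)·(-2)·(-3)] = 5/3
L_2(-1) = (2)·(-2)·(-5)/[(6)·(2)·(-1)] = -5/3
L_3(-1) = (2)·(-2)·(-4)/[(7)·(3)·(1)] = 16/21
Sum: 107·(5/21) + (-13)·(5/3) + (-133)·(-5/3) + (-292)·(16/21) = 3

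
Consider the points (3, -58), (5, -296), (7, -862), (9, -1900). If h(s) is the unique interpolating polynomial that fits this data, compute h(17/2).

Using Newton's divided-difference form:
h[3,5] = (-296 - (-58)) / (5 - 3) = -119
h[5,7] = (-862 - (-296)) / (7 - 5) = -283
h[7,9] = (-1900 - (-862)) / (9 - 7) = -519
h[3,5,7] = (-283 - (-119)) / (7 - 3) = -41
h[5,7,9] = (-519 - (-283)) / (9 - 5) = -59
h[3,5,7,9] = (-59 - (-41)) / (9 - 3) = -3
h(17/2) = -58 + (-119)·(11/2) + (-41)·(11/2)·(7/2) + (-3)·(11/2)·(7/2)·(3/2) = -12707/8

-12707/8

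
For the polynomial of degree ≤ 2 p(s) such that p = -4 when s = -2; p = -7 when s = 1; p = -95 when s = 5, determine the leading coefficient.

-3

Build the Lagrange basis polynomials:
L_0(s) = (s - 1)(s - 5) / [21] = (1/21)s^2 - (2/7)s + 5/21
L_1(s) = (s + 2)(s - 5) / [-12] = -(1/12)s^2 + (1/4)s + 5/6
L_2(s) = (s + 2)(s - 1) / [28] = (1/28)s^2 + (1/28)s - 1/14
p(s) = (-4)·L_0 + (-7)·L_1 + (-95)·L_2
Only the coefficient of s^2 is needed; take it from each L_i and combine:
(-4)·(1/21) + (-7)·(-1/12) + (-95)·(1/28) = -3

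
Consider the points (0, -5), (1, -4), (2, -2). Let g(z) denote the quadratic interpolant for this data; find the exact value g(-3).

Evaluate each Lagrange basis at z = -3:
L_0(-3) = (-4)·(-5)/[(-1)·(-2)] = 10
L_1(-3) = (-3)·(-5)/[(1)·(-1)] = -15
L_2(-3) = (-3)·(-4)/[(2)·(1)] = 6
Sum: (-5)·(10) + (-4)·(-15) + (-2)·(6) = -2

-2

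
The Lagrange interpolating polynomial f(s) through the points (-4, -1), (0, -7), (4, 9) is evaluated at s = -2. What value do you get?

-27/4

L_0(-2) = (-2)·(-6)/[(-4)·(-8)] = 3/8
L_1(-2) = (2)·(-6)/[(4)·(-4)] = 3/4
L_2(-2) = (2)·(-2)/[(8)·(4)] = -1/8
Sum: (-1)·(3/8) + (-7)·(3/4) + 9·(-1/8) = -27/4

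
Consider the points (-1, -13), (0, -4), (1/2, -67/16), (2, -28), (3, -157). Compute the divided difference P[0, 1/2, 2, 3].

-25/2

P[0,1/2] = (-67/16 - (-4)) / (1/2 - 0) = -3/8
P[1/2,2] = (-28 - (-67/16)) / (2 - 1/2) = -127/8
P[2,3] = (-157 - (-28)) / (3 - 2) = -129
P[0,1/2,2] = (-127/8 - (-3/8)) / (2 - 0) = -31/4
P[1/2,2,3] = (-129 - (-127/8)) / (3 - 1/2) = -181/4
P[0,1/2,2,3] = (-181/4 - (-31/4)) / (3 - 0) = -25/2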